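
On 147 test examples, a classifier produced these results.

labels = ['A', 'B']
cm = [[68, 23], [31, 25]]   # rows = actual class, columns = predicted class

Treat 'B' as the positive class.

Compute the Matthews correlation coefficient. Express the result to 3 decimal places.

0.201

MCC = (TP·TN − FP·FN) / √((TP+FP)(TP+FN)(TN+FP)(TN+FN))
Numerator = 25·68 − 23·31 = 987
Denominator = √(48·56·91·99) = √24216192 = 4920.9950
MCC = 987 / 4920.9950 = 0.201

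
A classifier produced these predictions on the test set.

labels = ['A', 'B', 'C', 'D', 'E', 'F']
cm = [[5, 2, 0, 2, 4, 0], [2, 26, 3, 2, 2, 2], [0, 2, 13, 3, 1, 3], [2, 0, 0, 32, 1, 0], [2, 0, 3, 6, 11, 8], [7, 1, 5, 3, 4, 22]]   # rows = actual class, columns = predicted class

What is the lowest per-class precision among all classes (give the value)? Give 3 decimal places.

0.278

Per-class precision (TP/(TP+FP)):
  A: TP=5, FP=2+0+2+2+7=13 → 5/18 = 0.2778
  B: TP=26, FP=2+2+0+0+1=5 → 26/31 = 0.8387
  C: TP=13, FP=0+3+0+3+5=11 → 13/24 = 0.5417
  D: TP=32, FP=2+2+3+6+3=16 → 32/48 = 0.6667
  E: TP=11, FP=4+2+1+1+4=12 → 11/23 = 0.4783
  F: TP=22, FP=0+2+3+0+8=13 → 22/35 = 0.6286
Lowest is class 'A' with precision = 0.278.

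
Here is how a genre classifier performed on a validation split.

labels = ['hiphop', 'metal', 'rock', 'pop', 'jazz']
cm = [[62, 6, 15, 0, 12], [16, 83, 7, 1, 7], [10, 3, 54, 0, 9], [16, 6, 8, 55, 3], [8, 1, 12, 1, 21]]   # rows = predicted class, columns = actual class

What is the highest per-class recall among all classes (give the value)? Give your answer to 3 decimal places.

0.965

Per-class recall (TP/(TP+FN)):
  hiphop: TP=62, FN=16+10+16+8=50 → 62/112 = 0.5536
  metal: TP=83, FN=6+3+6+1=16 → 83/99 = 0.8384
  rock: TP=54, FN=15+7+8+12=42 → 54/96 = 0.5625
  pop: TP=55, FN=0+1+0+1=2 → 55/57 = 0.9649
  jazz: TP=21, FN=12+7+9+3=31 → 21/52 = 0.4038
Highest is class 'pop' with recall = 0.965.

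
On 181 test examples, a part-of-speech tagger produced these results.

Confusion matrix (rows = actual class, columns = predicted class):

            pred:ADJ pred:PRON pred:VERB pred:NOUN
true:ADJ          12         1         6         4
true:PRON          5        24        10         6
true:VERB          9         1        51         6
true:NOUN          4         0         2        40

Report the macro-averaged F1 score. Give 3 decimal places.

0.666

Per-class F1 score (2·TP/(2·TP+FP+FN)):
  ADJ: TP=12, FP=5+9+4=18, FN=1+6+4=11 → 24/53 = 0.4528
  PRON: TP=24, FP=1+1+0=2, FN=5+10+6=21 → 48/71 = 0.6761
  VERB: TP=51, FP=6+10+2=18, FN=9+1+6=16 → 102/136 = 0.7500
  NOUN: TP=40, FP=4+6+6=16, FN=4+0+2=6 → 80/102 = 0.7843
Macro-F1 score = mean = (0.4528 + 0.6761 + 0.7500 + 0.7843) / 4 = 0.666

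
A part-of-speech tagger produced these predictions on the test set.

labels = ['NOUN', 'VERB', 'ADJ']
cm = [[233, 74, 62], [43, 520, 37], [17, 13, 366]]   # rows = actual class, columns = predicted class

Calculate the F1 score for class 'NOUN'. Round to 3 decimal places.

Take TP from the diagonal, FP from the rest of the 'NOUN' prediction marginal, FN from the rest of the 'NOUN' actual marginal.
F1 score = 2·TP/(2·TP+FP+FN).
NOUN: TP=233, FP=43+17=60, FN=74+62=136 → 466/662 = 0.7039

0.704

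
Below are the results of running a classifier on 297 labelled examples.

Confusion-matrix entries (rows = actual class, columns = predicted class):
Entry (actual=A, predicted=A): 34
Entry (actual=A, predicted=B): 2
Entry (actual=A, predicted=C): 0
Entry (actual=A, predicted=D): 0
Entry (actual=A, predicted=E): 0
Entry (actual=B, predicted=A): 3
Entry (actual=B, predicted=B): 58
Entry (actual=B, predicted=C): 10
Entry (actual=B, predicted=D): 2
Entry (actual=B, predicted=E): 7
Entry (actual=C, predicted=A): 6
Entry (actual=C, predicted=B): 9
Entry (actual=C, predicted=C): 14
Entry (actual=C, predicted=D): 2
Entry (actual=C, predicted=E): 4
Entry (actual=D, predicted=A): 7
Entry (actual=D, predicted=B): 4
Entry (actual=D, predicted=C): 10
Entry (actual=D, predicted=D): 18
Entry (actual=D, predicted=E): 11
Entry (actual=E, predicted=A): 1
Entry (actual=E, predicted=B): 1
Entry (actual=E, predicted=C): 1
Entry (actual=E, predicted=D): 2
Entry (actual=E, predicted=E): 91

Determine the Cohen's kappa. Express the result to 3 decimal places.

0.637

Observed agreement pₒ = trace/N = 215/297 = 0.7239
Expected agreement pₑ = Σ (rowᵢ·colᵢ)/N² = (36·51 + 80·74 + 35·35 + 50·24 + 96·113)/297² = 0.2384
κ = (pₒ − pₑ)/(1 − pₑ) = (0.7239 − 0.2384)/(1 − 0.2384) = 0.637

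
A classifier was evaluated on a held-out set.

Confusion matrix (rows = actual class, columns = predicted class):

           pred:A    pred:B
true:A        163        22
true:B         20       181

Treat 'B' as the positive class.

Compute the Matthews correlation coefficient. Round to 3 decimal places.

MCC = (TP·TN − FP·FN) / √((TP+FP)(TP+FN)(TN+FP)(TN+FN))
Numerator = 181·163 − 22·20 = 29063
Denominator = √(203·201·185·183) = √1381385565 = 37166.9956
MCC = 29063 / 37166.9956 = 0.782

0.782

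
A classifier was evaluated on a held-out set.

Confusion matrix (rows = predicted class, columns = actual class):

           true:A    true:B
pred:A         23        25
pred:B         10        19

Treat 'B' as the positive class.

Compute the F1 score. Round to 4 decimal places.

0.5205

Precision = TP/(TP+FP) = 19/29 = 0.6552
Recall = TP/(TP+FN) = 19/44 = 0.4318
F1 = 2·TP/(2·TP+FP+FN) = 38/73 = 0.5205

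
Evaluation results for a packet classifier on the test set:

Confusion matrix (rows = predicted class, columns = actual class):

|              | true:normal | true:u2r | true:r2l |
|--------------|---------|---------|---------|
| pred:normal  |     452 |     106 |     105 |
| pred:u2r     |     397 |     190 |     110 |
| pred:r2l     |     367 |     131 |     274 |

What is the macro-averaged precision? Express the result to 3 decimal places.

0.436

Per-class precision (TP/(TP+FP)):
  normal: TP=452, FP=106+105=211 → 452/663 = 0.6817
  u2r: TP=190, FP=397+110=507 → 190/697 = 0.2726
  r2l: TP=274, FP=367+131=498 → 274/772 = 0.3549
Macro-precision = mean = (0.6817 + 0.2726 + 0.3549) / 3 = 0.436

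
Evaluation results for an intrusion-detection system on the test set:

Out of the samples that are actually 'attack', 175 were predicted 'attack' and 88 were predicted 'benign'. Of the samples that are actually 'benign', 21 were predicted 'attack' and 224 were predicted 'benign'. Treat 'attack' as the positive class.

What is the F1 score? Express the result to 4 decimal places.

0.7625

Precision = TP/(TP+FP) = 175/196 = 0.8929
Recall = TP/(TP+FN) = 175/263 = 0.6654
F1 = 2·TP/(2·TP+FP+FN) = 350/459 = 0.7625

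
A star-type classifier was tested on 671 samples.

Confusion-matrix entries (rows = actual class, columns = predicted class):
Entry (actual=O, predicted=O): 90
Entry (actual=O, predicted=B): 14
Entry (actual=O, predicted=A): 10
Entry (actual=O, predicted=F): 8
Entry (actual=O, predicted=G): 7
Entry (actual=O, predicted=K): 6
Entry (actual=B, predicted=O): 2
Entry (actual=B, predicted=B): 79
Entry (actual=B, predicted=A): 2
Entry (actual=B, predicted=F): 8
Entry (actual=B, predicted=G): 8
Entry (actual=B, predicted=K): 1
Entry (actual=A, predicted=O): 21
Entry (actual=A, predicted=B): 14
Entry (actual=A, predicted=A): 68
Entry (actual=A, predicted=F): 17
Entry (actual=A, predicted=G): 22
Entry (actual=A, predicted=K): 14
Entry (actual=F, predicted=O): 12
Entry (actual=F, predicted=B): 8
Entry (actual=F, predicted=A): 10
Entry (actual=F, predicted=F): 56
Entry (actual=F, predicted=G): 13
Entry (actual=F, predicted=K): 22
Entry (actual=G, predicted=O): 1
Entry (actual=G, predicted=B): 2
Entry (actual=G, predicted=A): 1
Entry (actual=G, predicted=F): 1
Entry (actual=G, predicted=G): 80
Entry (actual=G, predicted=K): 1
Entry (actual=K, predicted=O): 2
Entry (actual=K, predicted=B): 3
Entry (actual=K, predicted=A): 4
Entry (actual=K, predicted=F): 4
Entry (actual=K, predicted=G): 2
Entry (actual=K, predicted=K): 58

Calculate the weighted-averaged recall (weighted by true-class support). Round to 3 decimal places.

0.642

Per-class recall (TP/(TP+FN)):
  O: TP=90, FN=14+10+8+7+6=45 → 90/135 = 0.6667
  B: TP=79, FN=2+2+8+8+1=21 → 79/100 = 0.7900
  A: TP=68, FN=21+14+17+22+14=88 → 68/156 = 0.4359
  F: TP=56, FN=12+8+10+13+22=65 → 56/121 = 0.4628
  G: TP=80, FN=1+2+1+1+1=6 → 80/86 = 0.9302
  K: TP=58, FN=2+3+4+4+2=15 → 58/73 = 0.7945
Weighted-recall = Σ (supportᵢ/N)·recallᵢ with N=671: (135/671)·0.6667 + (100/671)·0.7900 + (156/671)·0.4359 + (121/671)·0.4628 + (86/671)·0.9302 + (73/671)·0.7945 = 0.642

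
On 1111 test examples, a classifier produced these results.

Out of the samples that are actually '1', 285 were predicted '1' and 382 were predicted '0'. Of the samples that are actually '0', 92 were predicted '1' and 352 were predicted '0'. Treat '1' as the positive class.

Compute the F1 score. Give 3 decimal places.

Precision = TP/(TP+FP) = 285/377 = 0.7560
Recall = TP/(TP+FN) = 285/667 = 0.4273
F1 = 2·TP/(2·TP+FP+FN) = 570/1044 = 0.546

0.546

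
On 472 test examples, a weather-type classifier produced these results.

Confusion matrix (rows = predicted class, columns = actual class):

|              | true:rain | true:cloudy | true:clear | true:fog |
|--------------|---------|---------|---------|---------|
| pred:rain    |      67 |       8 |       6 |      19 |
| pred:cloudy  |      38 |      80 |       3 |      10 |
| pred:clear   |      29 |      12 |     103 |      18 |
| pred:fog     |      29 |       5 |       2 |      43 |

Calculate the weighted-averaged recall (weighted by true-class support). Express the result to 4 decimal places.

Per-class recall (TP/(TP+FN)):
  rain: TP=67, FN=38+29+29=96 → 67/163 = 0.41104
  cloudy: TP=80, FN=8+12+5=25 → 80/105 = 0.76190
  clear: TP=103, FN=6+3+2=11 → 103/114 = 0.90351
  fog: TP=43, FN=19+10+18=47 → 43/90 = 0.47778
Weighted-recall = Σ (supportᵢ/N)·recallᵢ with N=472: (163/472)·0.41104 + (105/472)·0.76190 + (114/472)·0.90351 + (90/472)·0.47778 = 0.6208

0.6208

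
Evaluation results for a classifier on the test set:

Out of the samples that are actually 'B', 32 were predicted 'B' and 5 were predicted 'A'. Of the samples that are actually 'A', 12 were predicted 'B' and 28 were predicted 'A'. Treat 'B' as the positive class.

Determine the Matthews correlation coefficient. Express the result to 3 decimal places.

MCC = (TP·TN − FP·FN) / √((TP+FP)(TP+FN)(TN+FP)(TN+FN))
Numerator = 32·28 − 12·5 = 836
Denominator = √(44·37·40·33) = √2148960 = 1465.9331
MCC = 836 / 1465.9331 = 0.570

0.570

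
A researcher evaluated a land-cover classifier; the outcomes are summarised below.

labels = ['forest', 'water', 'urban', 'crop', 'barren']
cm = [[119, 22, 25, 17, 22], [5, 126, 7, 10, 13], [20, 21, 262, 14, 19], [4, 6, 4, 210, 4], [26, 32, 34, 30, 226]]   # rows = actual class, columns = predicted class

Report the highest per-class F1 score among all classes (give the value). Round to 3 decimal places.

0.825

Per-class F1 score (2·TP/(2·TP+FP+FN)):
  forest: TP=119, FP=5+20+4+26=55, FN=22+25+17+22=86 → 238/379 = 0.6280
  water: TP=126, FP=22+21+6+32=81, FN=5+7+10+13=35 → 252/368 = 0.6848
  urban: TP=262, FP=25+7+4+34=70, FN=20+21+14+19=74 → 524/668 = 0.7844
  crop: TP=210, FP=17+10+14+30=71, FN=4+6+4+4=18 → 420/509 = 0.8251
  barren: TP=226, FP=22+13+19+4=58, FN=26+32+34+30=122 → 452/632 = 0.7152
Highest is class 'crop' with F1 score = 0.825.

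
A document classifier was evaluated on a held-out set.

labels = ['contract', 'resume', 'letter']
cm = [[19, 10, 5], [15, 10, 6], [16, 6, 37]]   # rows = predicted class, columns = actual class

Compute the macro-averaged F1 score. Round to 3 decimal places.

0.498

Per-class F1 score (2·TP/(2·TP+FP+FN)):
  contract: TP=19, FP=10+5=15, FN=15+16=31 → 38/84 = 0.4524
  resume: TP=10, FP=15+6=21, FN=10+6=16 → 20/57 = 0.3509
  letter: TP=37, FP=16+6=22, FN=5+6=11 → 74/107 = 0.6916
Macro-F1 score = mean = (0.4524 + 0.3509 + 0.6916) / 3 = 0.498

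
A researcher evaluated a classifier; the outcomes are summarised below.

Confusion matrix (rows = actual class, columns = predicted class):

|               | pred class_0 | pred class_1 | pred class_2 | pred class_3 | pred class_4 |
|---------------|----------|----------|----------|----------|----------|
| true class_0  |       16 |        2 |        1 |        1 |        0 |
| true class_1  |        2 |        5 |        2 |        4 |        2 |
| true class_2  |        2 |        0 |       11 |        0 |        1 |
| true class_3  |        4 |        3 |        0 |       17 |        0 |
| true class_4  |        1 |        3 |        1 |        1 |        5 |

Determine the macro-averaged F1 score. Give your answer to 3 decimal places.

Per-class F1 score (2·TP/(2·TP+FP+FN)):
  class_0: TP=16, FP=2+2+4+1=9, FN=2+1+1+0=4 → 32/45 = 0.7111
  class_1: TP=5, FP=2+0+3+3=8, FN=2+2+4+2=10 → 10/28 = 0.3571
  class_2: TP=11, FP=1+2+0+1=4, FN=2+0+0+1=3 → 22/29 = 0.7586
  class_3: TP=17, FP=1+4+0+1=6, FN=4+3+0+0=7 → 34/47 = 0.7234
  class_4: TP=5, FP=0+2+1+0=3, FN=1+3+1+1=6 → 10/19 = 0.5263
Macro-F1 score = mean = (0.7111 + 0.3571 + 0.7586 + 0.7234 + 0.5263) / 5 = 0.615

0.615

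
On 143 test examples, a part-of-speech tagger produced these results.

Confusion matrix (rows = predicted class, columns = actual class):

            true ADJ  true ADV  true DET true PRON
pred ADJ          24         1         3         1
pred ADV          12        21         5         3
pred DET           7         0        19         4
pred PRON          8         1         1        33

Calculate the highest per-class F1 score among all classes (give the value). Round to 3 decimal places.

Per-class F1 score (2·TP/(2·TP+FP+FN)):
  ADJ: TP=24, FP=1+3+1=5, FN=12+7+8=27 → 48/80 = 0.6000
  ADV: TP=21, FP=12+5+3=20, FN=1+0+1=2 → 42/64 = 0.6563
  DET: TP=19, FP=7+0+4=11, FN=3+5+1=9 → 38/58 = 0.6552
  PRON: TP=33, FP=8+1+1=10, FN=1+3+4=8 → 66/84 = 0.7857
Highest is class 'PRON' with F1 score = 0.786.

0.786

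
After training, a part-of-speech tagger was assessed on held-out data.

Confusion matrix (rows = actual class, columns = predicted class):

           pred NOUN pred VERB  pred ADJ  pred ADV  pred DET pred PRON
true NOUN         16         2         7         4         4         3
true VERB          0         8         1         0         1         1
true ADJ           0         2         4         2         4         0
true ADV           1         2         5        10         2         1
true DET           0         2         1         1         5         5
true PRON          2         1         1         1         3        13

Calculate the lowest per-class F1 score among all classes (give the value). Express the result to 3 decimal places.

0.258

Per-class F1 score (2·TP/(2·TP+FP+FN)):
  NOUN: TP=16, FP=0+0+1+0+2=3, FN=2+7+4+4+3=20 → 32/55 = 0.5818
  VERB: TP=8, FP=2+2+2+2+1=9, FN=0+1+0+1+1=3 → 16/28 = 0.5714
  ADJ: TP=4, FP=7+1+5+1+1=15, FN=0+2+2+4+0=8 → 8/31 = 0.2581
  ADV: TP=10, FP=4+0+2+1+1=8, FN=1+2+5+2+1=11 → 20/39 = 0.5128
  DET: TP=5, FP=4+1+4+2+3=14, FN=0+2+1+1+5=9 → 10/33 = 0.3030
  PRON: TP=13, FP=3+1+0+1+5=10, FN=2+1+1+1+3=8 → 26/44 = 0.5909
Lowest is class 'ADJ' with F1 score = 0.258.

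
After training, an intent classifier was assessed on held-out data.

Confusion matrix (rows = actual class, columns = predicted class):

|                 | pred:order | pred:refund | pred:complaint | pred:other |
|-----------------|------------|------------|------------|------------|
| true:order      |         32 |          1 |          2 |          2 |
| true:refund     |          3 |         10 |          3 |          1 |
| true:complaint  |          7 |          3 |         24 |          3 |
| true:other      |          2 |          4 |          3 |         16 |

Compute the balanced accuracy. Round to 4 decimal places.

0.6854

Balanced accuracy = mean of per-class recall.
  order: recall = 32/37 = 0.86486
  refund: recall = 10/17 = 0.58824
  complaint: recall = 24/37 = 0.64865
  other: recall = 16/25 = 0.64000
Mean = (0.86486 + 0.58824 + 0.64865 + 0.64000) / 4 = 0.6854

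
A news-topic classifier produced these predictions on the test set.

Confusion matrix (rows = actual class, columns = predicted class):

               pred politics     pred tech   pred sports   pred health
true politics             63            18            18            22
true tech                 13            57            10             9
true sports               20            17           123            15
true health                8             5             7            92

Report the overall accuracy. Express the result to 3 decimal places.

Accuracy = trace / total = (63+57+123+92=335) / 497 = 335/497 = 0.674

0.674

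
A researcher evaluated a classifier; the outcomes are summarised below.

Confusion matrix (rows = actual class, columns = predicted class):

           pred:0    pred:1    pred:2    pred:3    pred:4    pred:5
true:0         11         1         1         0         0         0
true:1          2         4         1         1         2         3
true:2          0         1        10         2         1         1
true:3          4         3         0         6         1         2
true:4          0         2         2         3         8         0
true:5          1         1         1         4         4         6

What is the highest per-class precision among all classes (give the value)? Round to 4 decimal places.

0.6667

Per-class precision (TP/(TP+FP)):
  0: TP=11, FP=2+0+4+0+1=7 → 11/18 = 0.61111
  1: TP=4, FP=1+1+3+2+1=8 → 4/12 = 0.33333
  2: TP=10, FP=1+1+0+2+1=5 → 10/15 = 0.66667
  3: TP=6, FP=0+1+2+3+4=10 → 6/16 = 0.37500
  4: TP=8, FP=0+2+1+1+4=8 → 8/16 = 0.50000
  5: TP=6, FP=0+3+1+2+0=6 → 6/12 = 0.50000
Highest is class '2' with precision = 0.6667.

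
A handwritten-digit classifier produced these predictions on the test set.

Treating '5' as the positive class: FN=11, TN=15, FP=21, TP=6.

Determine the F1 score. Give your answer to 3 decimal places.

0.273

Precision = TP/(TP+FP) = 6/27 = 0.2222
Recall = TP/(TP+FN) = 6/17 = 0.3529
F1 = 2·TP/(2·TP+FP+FN) = 12/44 = 0.273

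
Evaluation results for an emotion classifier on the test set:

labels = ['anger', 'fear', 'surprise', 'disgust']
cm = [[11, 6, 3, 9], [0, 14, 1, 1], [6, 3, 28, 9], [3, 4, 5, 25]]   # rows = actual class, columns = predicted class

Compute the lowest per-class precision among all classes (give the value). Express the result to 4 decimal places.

0.5185

Per-class precision (TP/(TP+FP)):
  anger: TP=11, FP=0+6+3=9 → 11/20 = 0.55000
  fear: TP=14, FP=6+3+4=13 → 14/27 = 0.51852
  surprise: TP=28, FP=3+1+5=9 → 28/37 = 0.75676
  disgust: TP=25, FP=9+1+9=19 → 25/44 = 0.56818
Lowest is class 'fear' with precision = 0.5185.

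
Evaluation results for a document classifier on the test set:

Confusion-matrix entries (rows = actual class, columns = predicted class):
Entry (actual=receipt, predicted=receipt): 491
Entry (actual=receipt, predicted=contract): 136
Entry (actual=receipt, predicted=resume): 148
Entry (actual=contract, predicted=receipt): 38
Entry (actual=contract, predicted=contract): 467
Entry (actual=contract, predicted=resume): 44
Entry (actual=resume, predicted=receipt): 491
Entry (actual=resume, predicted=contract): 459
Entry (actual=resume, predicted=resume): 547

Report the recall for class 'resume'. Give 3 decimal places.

0.365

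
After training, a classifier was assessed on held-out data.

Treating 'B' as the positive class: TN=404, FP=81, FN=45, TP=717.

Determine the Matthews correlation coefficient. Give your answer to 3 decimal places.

0.786

MCC = (TP·TN − FP·FN) / √((TP+FP)(TP+FN)(TN+FP)(TN+FN))
Numerator = 717·404 − 81·45 = 286023
Denominator = √(798·762·485·449) = √132417670140 = 363892.3881
MCC = 286023 / 363892.3881 = 0.786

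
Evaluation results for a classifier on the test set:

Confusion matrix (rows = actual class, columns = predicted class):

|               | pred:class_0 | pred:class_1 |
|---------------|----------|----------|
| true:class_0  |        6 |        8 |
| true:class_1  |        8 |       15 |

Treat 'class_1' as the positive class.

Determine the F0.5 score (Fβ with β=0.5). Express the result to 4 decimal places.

0.6522

Fβ = (1+β²)·TP / ((1+β²)·TP + β²·FN + FP), with β²=1/4
= 1.25·15 / (1.25·15 + 0.25·8 + 8) = 0.6522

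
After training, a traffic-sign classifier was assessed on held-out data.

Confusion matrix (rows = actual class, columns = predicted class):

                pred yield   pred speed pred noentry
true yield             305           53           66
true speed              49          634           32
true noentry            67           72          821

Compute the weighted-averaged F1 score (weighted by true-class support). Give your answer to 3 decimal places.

0.839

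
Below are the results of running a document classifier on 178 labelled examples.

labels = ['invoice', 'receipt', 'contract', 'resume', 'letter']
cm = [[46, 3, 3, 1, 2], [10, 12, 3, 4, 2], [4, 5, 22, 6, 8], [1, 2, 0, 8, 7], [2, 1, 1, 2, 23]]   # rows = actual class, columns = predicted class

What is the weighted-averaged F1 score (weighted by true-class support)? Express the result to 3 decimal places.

0.616

Per-class F1 score (2·TP/(2·TP+FP+FN)):
  invoice: TP=46, FP=10+4+1+2=17, FN=3+3+1+2=9 → 92/118 = 0.7797
  receipt: TP=12, FP=3+5+2+1=11, FN=10+3+4+2=19 → 24/54 = 0.4444
  contract: TP=22, FP=3+3+0+1=7, FN=4+5+6+8=23 → 44/74 = 0.5946
  resume: TP=8, FP=1+4+6+2=13, FN=1+2+0+7=10 → 16/39 = 0.4103
  letter: TP=23, FP=2+2+8+7=19, FN=2+1+1+2=6 → 46/71 = 0.6479
Weighted-F1 score = Σ (supportᵢ/N)·F1 scoreᵢ with N=178: (55/178)·0.7797 + (31/178)·0.4444 + (45/178)·0.5946 + (18/178)·0.4103 + (29/178)·0.6479 = 0.616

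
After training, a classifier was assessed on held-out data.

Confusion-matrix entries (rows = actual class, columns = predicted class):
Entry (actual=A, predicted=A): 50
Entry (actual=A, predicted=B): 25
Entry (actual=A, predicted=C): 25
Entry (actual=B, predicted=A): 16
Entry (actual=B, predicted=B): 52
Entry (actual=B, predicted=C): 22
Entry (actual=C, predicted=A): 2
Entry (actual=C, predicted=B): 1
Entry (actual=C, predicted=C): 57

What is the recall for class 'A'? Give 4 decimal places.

Treat 'A' as positive and all other classes as negative.
recall = TP/(TP+FN).
A: TP=50, FN=25+25=50 → 50/100 = 0.50000

0.5000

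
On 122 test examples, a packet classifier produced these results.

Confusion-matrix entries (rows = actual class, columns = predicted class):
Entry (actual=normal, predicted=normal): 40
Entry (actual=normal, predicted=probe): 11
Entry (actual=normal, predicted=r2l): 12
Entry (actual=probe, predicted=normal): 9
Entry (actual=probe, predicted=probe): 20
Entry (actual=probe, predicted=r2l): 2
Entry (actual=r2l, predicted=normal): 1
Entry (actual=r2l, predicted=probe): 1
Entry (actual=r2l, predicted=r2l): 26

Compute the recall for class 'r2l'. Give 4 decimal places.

0.9286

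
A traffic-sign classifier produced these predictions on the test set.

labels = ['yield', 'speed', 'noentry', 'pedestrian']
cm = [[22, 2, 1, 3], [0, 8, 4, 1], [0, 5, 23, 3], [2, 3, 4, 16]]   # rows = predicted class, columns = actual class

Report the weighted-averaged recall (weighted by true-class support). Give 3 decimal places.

0.711

Per-class recall (TP/(TP+FN)):
  yield: TP=22, FN=0+0+2=2 → 22/24 = 0.9167
  speed: TP=8, FN=2+5+3=10 → 8/18 = 0.4444
  noentry: TP=23, FN=1+4+4=9 → 23/32 = 0.7188
  pedestrian: TP=16, FN=3+1+3=7 → 16/23 = 0.6957
Weighted-recall = Σ (supportᵢ/N)·recallᵢ with N=97: (24/97)·0.9167 + (18/97)·0.4444 + (32/97)·0.7188 + (23/97)·0.6957 = 0.711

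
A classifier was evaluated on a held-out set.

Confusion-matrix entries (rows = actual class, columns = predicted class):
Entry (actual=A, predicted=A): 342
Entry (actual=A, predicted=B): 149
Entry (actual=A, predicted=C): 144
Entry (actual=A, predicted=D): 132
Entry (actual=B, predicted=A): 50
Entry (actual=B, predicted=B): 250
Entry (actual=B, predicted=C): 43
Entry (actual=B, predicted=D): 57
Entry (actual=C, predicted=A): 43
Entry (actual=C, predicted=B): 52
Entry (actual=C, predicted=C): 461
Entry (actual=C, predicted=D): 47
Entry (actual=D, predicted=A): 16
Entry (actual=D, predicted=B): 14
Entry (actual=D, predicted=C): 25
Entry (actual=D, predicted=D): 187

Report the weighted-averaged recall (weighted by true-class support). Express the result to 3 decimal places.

Per-class recall (TP/(TP+FN)):
  A: TP=342, FN=149+144+132=425 → 342/767 = 0.4459
  B: TP=250, FN=50+43+57=150 → 250/400 = 0.6250
  C: TP=461, FN=43+52+47=142 → 461/603 = 0.7645
  D: TP=187, FN=16+14+25=55 → 187/242 = 0.7727
Weighted-recall = Σ (supportᵢ/N)·recallᵢ with N=2012: (767/2012)·0.4459 + (400/2012)·0.6250 + (603/2012)·0.7645 + (242/2012)·0.7727 = 0.616

0.616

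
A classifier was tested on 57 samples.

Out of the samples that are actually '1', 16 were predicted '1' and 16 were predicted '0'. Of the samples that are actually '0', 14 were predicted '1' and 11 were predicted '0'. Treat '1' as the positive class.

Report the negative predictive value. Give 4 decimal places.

0.4074

NPV = TN/(TN+FN) = 11/(11+16) = 0.4074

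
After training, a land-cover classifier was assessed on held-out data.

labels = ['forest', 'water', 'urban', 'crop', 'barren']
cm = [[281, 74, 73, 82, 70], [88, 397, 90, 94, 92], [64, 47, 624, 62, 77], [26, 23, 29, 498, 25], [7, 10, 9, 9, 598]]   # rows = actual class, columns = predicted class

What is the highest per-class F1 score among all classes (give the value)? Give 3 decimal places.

Per-class F1 score (2·TP/(2·TP+FP+FN)):
  forest: TP=281, FP=88+64+26+7=185, FN=74+73+82+70=299 → 562/1046 = 0.5373
  water: TP=397, FP=74+47+23+10=154, FN=88+90+94+92=364 → 794/1312 = 0.6052
  urban: TP=624, FP=73+90+29+9=201, FN=64+47+62+77=250 → 1248/1699 = 0.7345
  crop: TP=498, FP=82+94+62+9=247, FN=26+23+29+25=103 → 996/1346 = 0.7400
  barren: TP=598, FP=70+92+77+25=264, FN=7+10+9+9=35 → 1196/1495 = 0.8000
Highest is class 'barren' with F1 score = 0.800.

0.800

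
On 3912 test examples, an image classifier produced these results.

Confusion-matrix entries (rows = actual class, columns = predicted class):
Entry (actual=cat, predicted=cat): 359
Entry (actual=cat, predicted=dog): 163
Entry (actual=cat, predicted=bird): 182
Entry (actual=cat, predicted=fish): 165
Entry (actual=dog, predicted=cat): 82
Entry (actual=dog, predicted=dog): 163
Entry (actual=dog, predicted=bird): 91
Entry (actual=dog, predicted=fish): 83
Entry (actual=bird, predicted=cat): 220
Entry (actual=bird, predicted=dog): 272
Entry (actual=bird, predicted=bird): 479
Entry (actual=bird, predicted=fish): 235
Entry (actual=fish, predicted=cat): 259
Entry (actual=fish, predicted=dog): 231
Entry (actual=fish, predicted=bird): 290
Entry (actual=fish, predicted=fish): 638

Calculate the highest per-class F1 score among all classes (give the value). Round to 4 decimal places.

Per-class F1 score (2·TP/(2·TP+FP+FN)):
  cat: TP=359, FP=82+220+259=561, FN=163+182+165=510 → 718/1789 = 0.40134
  dog: TP=163, FP=163+272+231=666, FN=82+91+83=256 → 326/1248 = 0.26122
  bird: TP=479, FP=182+91+290=563, FN=220+272+235=727 → 958/2248 = 0.42616
  fish: TP=638, FP=165+83+235=483, FN=259+231+290=780 → 1276/2539 = 0.50256
Highest is class 'fish' with F1 score = 0.5026.

0.5026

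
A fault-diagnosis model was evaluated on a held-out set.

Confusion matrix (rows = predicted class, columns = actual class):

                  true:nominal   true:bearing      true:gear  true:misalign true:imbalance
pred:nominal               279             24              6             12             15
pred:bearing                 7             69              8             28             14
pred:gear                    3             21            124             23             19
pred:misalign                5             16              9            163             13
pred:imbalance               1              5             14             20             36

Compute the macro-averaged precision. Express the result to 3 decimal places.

0.659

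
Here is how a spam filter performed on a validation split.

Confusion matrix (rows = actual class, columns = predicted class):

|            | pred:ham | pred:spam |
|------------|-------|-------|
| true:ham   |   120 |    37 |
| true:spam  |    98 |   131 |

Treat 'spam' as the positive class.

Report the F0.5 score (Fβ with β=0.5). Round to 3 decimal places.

0.727

Fβ = (1+β²)·TP / ((1+β²)·TP + β²·FN + FP), with β²=1/4
= 1.25·131 / (1.25·131 + 0.25·98 + 37) = 0.727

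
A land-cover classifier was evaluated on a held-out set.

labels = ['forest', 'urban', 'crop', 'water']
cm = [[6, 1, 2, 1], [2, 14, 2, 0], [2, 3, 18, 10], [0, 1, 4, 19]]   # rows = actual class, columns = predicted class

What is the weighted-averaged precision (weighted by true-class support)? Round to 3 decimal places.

0.674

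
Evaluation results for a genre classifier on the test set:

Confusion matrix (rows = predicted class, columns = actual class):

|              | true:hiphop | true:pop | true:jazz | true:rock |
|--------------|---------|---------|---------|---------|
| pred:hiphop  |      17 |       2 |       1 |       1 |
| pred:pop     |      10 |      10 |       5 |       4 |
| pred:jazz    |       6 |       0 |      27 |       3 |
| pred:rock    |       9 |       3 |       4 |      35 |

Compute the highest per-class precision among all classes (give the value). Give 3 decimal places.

0.810

Per-class precision (TP/(TP+FP)):
  hiphop: TP=17, FP=2+1+1=4 → 17/21 = 0.8095
  pop: TP=10, FP=10+5+4=19 → 10/29 = 0.3448
  jazz: TP=27, FP=6+0+3=9 → 27/36 = 0.7500
  rock: TP=35, FP=9+3+4=16 → 35/51 = 0.6863
Highest is class 'hiphop' with precision = 0.810.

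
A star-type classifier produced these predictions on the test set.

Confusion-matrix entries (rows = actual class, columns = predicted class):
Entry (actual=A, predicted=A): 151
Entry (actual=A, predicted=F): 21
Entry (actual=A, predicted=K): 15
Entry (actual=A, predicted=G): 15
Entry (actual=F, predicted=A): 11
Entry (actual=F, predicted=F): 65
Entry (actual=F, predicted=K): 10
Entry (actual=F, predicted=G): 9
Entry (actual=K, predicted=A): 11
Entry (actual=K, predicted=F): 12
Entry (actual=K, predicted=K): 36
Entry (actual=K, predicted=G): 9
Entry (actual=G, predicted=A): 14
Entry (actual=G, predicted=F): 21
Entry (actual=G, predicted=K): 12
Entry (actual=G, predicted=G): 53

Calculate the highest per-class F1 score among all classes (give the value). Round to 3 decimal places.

0.776

Per-class F1 score (2·TP/(2·TP+FP+FN)):
  A: TP=151, FP=11+11+14=36, FN=21+15+15=51 → 302/389 = 0.7763
  F: TP=65, FP=21+12+21=54, FN=11+10+9=30 → 130/214 = 0.6075
  K: TP=36, FP=15+10+12=37, FN=11+12+9=32 → 72/141 = 0.5106
  G: TP=53, FP=15+9+9=33, FN=14+21+12=47 → 106/186 = 0.5699
Highest is class 'A' with F1 score = 0.776.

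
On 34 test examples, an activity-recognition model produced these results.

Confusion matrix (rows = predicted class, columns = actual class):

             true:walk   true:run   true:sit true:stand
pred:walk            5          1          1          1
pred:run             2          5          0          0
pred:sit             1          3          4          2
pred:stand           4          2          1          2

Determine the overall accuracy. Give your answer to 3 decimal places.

Accuracy = trace / total = (5+5+4+2=16) / 34 = 16/34 = 0.471

0.471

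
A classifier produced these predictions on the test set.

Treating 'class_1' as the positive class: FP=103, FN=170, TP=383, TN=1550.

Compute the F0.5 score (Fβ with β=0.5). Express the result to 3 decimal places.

Fβ = (1+β²)·TP / ((1+β²)·TP + β²·FN + FP), with β²=1/4
= 1.25·383 / (1.25·383 + 0.25·170 + 103) = 0.767

0.767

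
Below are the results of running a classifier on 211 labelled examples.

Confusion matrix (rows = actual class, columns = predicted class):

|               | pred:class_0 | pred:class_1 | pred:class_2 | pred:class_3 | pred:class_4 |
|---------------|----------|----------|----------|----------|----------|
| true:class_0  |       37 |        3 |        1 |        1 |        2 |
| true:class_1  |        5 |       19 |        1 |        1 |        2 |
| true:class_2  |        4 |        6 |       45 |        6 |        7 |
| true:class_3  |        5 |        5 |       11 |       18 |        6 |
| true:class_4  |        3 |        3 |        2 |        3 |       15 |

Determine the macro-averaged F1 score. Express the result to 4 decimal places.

Per-class F1 score (2·TP/(2·TP+FP+FN)):
  class_0: TP=37, FP=5+4+5+3=17, FN=3+1+1+2=7 → 74/98 = 0.75510
  class_1: TP=19, FP=3+6+5+3=17, FN=5+1+1+2=9 → 38/64 = 0.59375
  class_2: TP=45, FP=1+1+11+2=15, FN=4+6+6+7=23 → 90/128 = 0.70313
  class_3: TP=18, FP=1+1+6+3=11, FN=5+5+11+6=27 → 36/74 = 0.48649
  class_4: TP=15, FP=2+2+7+6=17, FN=3+3+2+3=11 → 30/58 = 0.51724
Macro-F1 score = mean = (0.75510 + 0.59375 + 0.70313 + 0.48649 + 0.51724) / 5 = 0.6111

0.6111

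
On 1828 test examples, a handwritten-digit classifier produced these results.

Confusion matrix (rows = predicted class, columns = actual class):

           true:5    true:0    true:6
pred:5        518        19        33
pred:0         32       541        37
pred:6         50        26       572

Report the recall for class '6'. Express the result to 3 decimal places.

recall = TP/(TP+FN).
6: TP=572, FN=33+37=70 → 572/642 = 0.8910

0.891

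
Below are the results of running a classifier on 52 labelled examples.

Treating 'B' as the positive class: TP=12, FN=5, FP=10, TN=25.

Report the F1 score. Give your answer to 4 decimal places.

Precision = TP/(TP+FP) = 12/22 = 0.5455
Recall = TP/(TP+FN) = 12/17 = 0.7059
F1 = 2·TP/(2·TP+FP+FN) = 24/39 = 0.6154

0.6154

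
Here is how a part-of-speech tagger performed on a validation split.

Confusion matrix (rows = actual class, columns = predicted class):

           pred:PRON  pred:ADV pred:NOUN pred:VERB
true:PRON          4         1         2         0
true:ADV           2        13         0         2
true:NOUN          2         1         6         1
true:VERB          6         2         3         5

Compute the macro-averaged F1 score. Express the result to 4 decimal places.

0.5334

Per-class F1 score (2·TP/(2·TP+FP+FN)):
  PRON: TP=4, FP=2+2+6=10, FN=1+2+0=3 → 8/21 = 0.38095
  ADV: TP=13, FP=1+1+2=4, FN=2+0+2=4 → 26/34 = 0.76471
  NOUN: TP=6, FP=2+0+3=5, FN=2+1+1=4 → 12/21 = 0.57143
  VERB: TP=5, FP=0+2+1=3, FN=6+2+3=11 → 10/24 = 0.41667
Macro-F1 score = mean = (0.38095 + 0.76471 + 0.57143 + 0.41667) / 4 = 0.5334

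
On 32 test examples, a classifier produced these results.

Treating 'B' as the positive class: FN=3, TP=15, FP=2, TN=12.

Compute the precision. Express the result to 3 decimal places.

Precision = TP/(TP+FP) = 15/(15+2) = 15/17 = 0.882

0.882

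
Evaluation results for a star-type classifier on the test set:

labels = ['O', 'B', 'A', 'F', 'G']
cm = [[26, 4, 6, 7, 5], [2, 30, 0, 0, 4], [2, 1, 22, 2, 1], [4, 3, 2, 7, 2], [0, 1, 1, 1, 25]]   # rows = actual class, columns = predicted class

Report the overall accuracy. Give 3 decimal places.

Accuracy = trace / total = (26+30+22+7+25=110) / 158 = 110/158 = 0.696

0.696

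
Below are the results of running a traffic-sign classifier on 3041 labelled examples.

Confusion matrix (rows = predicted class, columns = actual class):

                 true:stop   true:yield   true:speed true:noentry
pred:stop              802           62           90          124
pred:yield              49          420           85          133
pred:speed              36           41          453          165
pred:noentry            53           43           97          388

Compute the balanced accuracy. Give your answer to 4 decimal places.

0.6748

Balanced accuracy = mean of per-class recall.
  stop: recall = 802/940 = 0.85319
  yield: recall = 420/566 = 0.74205
  speed: recall = 453/725 = 0.62483
  noentry: recall = 388/810 = 0.47901
Mean = (0.85319 + 0.74205 + 0.62483 + 0.47901) / 4 = 0.6748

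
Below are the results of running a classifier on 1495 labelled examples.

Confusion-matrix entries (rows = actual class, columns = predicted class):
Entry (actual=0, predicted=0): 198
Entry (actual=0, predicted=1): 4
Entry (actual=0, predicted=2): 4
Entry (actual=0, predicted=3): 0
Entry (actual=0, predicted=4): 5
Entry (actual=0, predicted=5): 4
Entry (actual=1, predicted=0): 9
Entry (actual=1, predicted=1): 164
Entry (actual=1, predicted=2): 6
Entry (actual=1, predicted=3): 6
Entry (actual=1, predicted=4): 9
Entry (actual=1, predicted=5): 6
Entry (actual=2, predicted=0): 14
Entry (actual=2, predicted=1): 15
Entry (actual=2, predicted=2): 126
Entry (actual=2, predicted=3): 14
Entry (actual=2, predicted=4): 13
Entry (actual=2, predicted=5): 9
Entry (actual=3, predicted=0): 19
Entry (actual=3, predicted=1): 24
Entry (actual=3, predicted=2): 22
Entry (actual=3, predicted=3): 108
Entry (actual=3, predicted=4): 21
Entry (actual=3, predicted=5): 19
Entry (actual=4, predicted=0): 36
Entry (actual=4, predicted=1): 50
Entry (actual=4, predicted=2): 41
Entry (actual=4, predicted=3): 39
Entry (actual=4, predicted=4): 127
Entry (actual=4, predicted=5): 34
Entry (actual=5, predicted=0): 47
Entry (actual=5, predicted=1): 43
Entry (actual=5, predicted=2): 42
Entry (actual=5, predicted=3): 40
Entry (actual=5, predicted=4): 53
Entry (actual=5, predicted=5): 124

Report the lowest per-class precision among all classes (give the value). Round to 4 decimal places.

Per-class precision (TP/(TP+FP)):
  0: TP=198, FP=9+14+19+36+47=125 → 198/323 = 0.61300
  1: TP=164, FP=4+15+24+50+43=136 → 164/300 = 0.54667
  2: TP=126, FP=4+6+22+41+42=115 → 126/241 = 0.52282
  3: TP=108, FP=0+6+14+39+40=99 → 108/207 = 0.52174
  4: TP=127, FP=5+9+13+21+53=101 → 127/228 = 0.55702
  5: TP=124, FP=4+6+9+19+34=72 → 124/196 = 0.63265
Lowest is class '3' with precision = 0.5217.

0.5217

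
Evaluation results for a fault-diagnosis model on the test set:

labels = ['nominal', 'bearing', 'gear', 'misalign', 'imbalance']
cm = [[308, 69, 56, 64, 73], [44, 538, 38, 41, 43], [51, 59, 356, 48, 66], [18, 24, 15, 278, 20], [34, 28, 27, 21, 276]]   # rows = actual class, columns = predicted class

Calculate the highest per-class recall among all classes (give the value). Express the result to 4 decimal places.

Per-class recall (TP/(TP+FN)):
  nominal: TP=308, FN=69+56+64+73=262 → 308/570 = 0.54035
  bearing: TP=538, FN=44+38+41+43=166 → 538/704 = 0.76420
  gear: TP=356, FN=51+59+48+66=224 → 356/580 = 0.61379
  misalign: TP=278, FN=18+24+15+20=77 → 278/355 = 0.78310
  imbalance: TP=276, FN=34+28+27+21=110 → 276/386 = 0.71503
Highest is class 'misalign' with recall = 0.7831.

0.7831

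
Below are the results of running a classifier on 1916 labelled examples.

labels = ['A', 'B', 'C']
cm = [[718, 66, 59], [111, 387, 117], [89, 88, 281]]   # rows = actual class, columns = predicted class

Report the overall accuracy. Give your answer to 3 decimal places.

0.723

Accuracy = trace / total = (718+387+281=1386) / 1916 = 1386/1916 = 0.723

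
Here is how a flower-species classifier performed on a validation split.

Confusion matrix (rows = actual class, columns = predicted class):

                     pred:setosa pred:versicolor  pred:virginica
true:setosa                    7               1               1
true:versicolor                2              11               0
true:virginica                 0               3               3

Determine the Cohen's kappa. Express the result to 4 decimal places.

0.5950

Observed agreement pₒ = trace/N = 21/28 = 0.75000
Expected agreement pₑ = Σ (rowᵢ·colᵢ)/N² = (9·9 + 13·15 + 6·4)/28² = 0.38265
κ = (pₒ − pₑ)/(1 − pₑ) = (0.75000 − 0.38265)/(1 − 0.38265) = 0.5950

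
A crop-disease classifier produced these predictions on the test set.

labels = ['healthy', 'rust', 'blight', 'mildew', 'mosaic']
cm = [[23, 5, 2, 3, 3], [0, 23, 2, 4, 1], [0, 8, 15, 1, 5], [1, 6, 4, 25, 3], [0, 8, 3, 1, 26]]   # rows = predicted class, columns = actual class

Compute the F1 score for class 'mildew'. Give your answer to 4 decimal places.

0.6849

Take TP from the diagonal, FP from the rest of the 'mildew' prediction marginal, FN from the rest of the 'mildew' actual marginal.
F1 score = 2·TP/(2·TP+FP+FN).
mildew: TP=25, FP=1+6+4+3=14, FN=3+4+1+1=9 → 50/73 = 0.68493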